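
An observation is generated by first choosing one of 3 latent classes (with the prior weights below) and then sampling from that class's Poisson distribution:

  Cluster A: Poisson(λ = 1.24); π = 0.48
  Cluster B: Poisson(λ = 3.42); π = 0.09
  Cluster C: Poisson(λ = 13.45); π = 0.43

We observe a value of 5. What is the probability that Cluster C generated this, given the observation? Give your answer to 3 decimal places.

Posterior ∝ prior × likelihood, so P(k | x) ∝ w_k f_k(x); normalise over all components.
Poisson probabilities:
  L_A = e^(−1.24)·1.24^5/5! = 0.00706972
  L_B = e^(−3.42)·3.42^5/5! = 0.127545
  L_C = e^(−13.45)·13.45^5/5! = 0.00528651
Multiply by the mixture weights:
  w_A·L_A = 0.48 × 0.00706972 = 0.00339346
  w_B·L_B = 0.09 × 0.127545 = 0.011479
  w_C·L_C = 0.43 × 0.00528651 = 0.0022732
Denominator: 0.00339346 + 0.011479 + 0.0022732 = 0.0171457
P(Cluster C | the observation) = 0.0022732 / 0.0171457 ≈ 0.133

0.133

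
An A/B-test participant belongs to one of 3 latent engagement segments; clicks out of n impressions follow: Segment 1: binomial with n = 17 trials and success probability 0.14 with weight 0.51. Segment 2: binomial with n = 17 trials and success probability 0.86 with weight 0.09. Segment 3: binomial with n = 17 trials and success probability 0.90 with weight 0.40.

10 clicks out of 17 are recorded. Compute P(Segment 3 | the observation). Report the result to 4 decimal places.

0.3934

P(component k | x) = w_k·f_k(x) / marginal(x), where marginal(x) = Σ_j w_j·f_j(x).
Component likelihoods at x = 10 clicks out of 17:
  L_1 = C(17,10)·0.14^10·0.86^7 = 19448·2.89255e-09·0.347928 = 1.95724e-05
  L_2 = C(17,10)·0.86^10·0.14^7 = 19448·0.221302·1.05414e-06 = 0.00453686
  L_3 = C(17,10)·0.90^10·0.10^7 = 19448·0.348678·1e-07 = 0.00067811
Prior × likelihood for each component:
  w_1·L_1 = 0.51 × 1.95724e-05 = 9.98193e-06
  w_2·L_2 = 0.09 × 0.00453686 = 0.000408318
  w_3·L_3 = 0.40 × 0.00067811 = 0.000271244
Marginal: 9.98193e-06 + 0.000408318 + 0.000271244 = 0.000689544
Responsibility of Segment 3: 0.000271244 / 0.000689544 ≈ 0.3934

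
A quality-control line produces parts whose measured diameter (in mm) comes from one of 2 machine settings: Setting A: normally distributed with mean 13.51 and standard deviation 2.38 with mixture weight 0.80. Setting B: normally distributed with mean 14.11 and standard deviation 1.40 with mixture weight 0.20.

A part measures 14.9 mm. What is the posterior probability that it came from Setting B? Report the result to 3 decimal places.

The responsibility of component k is π_k f_k(x) divided by Σ_j π_j f_j(x).
Evaluate each component's likelihood at the observed value:
  f_A = (1/(2.38·√(2π)))·exp(−(14.9−13.51)²/(2·2.38²)) = 0.167623·exp(-0.17055) = 0.14134
  f_B = (1/(1.40·√(2π)))·exp(−(14.9−14.11)²/(2·1.40²)) = 0.284959·exp(-0.15921) = 0.243018
Unnormalised posteriors:
  π_A·f_A = 0.80 × 0.14134 = 0.113072
  π_B·f_B = 0.20 × 0.243018 = 0.0486036
Marginal: 0.113072 + 0.0486036 = 0.161676
P(Setting B | the observation) = 0.0486036 / 0.161676 ≈ 0.301

0.301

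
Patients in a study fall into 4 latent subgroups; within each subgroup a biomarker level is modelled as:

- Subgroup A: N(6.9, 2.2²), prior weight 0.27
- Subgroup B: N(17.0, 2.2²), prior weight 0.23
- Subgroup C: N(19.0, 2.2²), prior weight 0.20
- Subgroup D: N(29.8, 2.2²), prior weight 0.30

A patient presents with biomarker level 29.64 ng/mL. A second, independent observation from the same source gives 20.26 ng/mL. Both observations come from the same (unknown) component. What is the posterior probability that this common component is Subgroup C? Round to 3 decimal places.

0.054

The responsibility of component k is w_k f_k(x) divided by Σ_j w_j f_j(x).
Since both observations come from the same component, the likelihood for component k is f_k(x₁)·f_k(x₂).
  p_A = [(1/(2.2·√(2π)))·exp(−(29.64−6.9)²/(2·2.2²)) = 0.181337·exp(-53.42021) = 1.1439e-24] × [1.78044e-09] = 2.03664e-33
  p_B = [(1/(2.2·√(2π)))·exp(−(29.64−17.0)²/(2·2.2²)) = 0.181337·exp(-16.50512) = 1.23141e-08] × [0.0604893] = 7.44872e-10
  p_C = [(1/(2.2·√(2π)))·exp(−(29.64−19.0)²/(2·2.2²)) = 0.181337·exp(-11.69521) = 1.51121e-06] × [0.153907] = 2.32586e-07
  p_D = [(1/(2.2·√(2π)))·exp(−(29.64−29.8)²/(2·2.2²)) = 0.181337·exp(-0.00264) = 0.180858] × [1.49706e-05] = 2.70756e-06
Prior × likelihood for each component:
  w_A·p_A = 0.27 × 2.03664e-33 = 5.49893e-34
  w_B·p_B = 0.23 × 7.44872e-10 = 1.71321e-10
  w_C·p_C = 0.20 × 2.32586e-07 = 4.65172e-08
  w_D·p_D = 0.30 × 2.70756e-06 = 8.12269e-07
Marginal: 5.49893e-34 + 1.71321e-10 + 4.65172e-08 + 8.12269e-07 = 8.58958e-07
P(Subgroup C | x₁, x₂) = 4.65172e-08 / 8.58958e-07 ≈ 0.054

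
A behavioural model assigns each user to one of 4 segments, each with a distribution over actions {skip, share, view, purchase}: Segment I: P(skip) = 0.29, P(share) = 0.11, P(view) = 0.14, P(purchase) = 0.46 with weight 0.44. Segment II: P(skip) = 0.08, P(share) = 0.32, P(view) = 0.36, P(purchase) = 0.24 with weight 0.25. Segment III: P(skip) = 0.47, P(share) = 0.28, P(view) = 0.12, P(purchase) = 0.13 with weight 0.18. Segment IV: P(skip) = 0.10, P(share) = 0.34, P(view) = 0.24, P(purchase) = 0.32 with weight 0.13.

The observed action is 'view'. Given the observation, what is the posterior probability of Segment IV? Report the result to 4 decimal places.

P(component k | x) = π_k·f_k(x) / marginal(x), where marginal(x) = Σ_j π_j·f_j(x).
Categorical probabilities:
  L_I = P(view | comp) = 0.14
  L_II = P(view | comp) = 0.36
  L_III = P(view | comp) = 0.12
  L_IV = P(view | comp) = 0.24
Multiply by the mixture weights:
  π_I·L_I = 0.44 × 0.14 = 0.0616
  π_II·L_II = 0.25 × 0.36 = 0.09
  π_III·L_III = 0.18 × 0.12 = 0.0216
  π_IV·L_IV = 0.13 × 0.24 = 0.0312
Normaliser: 0.0616 + 0.09 + 0.0216 + 0.0312 = 0.2044
P(Segment IV | the observation) = 0.0312 / 0.2044 ≈ 0.1526

0.1526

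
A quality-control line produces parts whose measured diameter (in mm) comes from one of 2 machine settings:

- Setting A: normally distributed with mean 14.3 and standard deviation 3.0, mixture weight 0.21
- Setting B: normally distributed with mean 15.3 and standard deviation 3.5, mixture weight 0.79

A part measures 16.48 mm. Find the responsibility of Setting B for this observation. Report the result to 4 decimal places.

The responsibility of component k is π_k f_k(x) divided by Σ_j π_j f_j(x).
Evaluate each component's likelihood at the observed value:
  p_A = (1/(3.0·√(2π)))·exp(−(16.48−14.3)²/(2·3.0²)) = 0.132981·exp(-0.26402) = 0.102123
  p_B = (1/(3.5·√(2π)))·exp(−(16.48−15.3)²/(2·3.5²)) = 0.113984·exp(-0.05683) = 0.107686
Weight by the priors:
  π_A·p_A = 0.21 × 0.102123 = 0.0214459
  π_B·p_B = 0.79 × 0.107686 = 0.0850721
Evidence: 0.0214459 + 0.0850721 = 0.106518
P(Setting B | the observation) = 0.0850721 / 0.106518 ≈ 0.7987

0.7987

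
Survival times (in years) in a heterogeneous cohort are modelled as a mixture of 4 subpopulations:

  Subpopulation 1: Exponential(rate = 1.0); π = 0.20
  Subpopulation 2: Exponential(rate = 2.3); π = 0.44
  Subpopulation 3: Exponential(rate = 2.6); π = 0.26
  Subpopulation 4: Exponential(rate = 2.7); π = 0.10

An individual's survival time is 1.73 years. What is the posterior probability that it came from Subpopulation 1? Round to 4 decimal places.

Posterior ∝ prior × likelihood, so P(k | x) ∝ π_k f_k(x); normalise over all components.
Exponential densities:
  p_1 = 1.0·e^(−1.0·1.73) = 1.0·e^(−1.7300) = 0.177284
  p_2 = 2.3·e^(−2.3·1.73) = 2.3·e^(−3.9790) = 0.04302
  p_3 = 2.6·e^(−2.6·1.73) = 2.6·e^(−4.4980) = 0.0289412
  p_4 = 2.7·e^(−2.7·1.73) = 2.7·e^(−4.6710) = 0.0252798
Multiply by the mixture weights:
  π_1·p_1 = 0.20 × 0.177284 = 0.0354569
  π_2·p_2 = 0.44 × 0.04302 = 0.0189288
  π_3·p_3 = 0.26 × 0.0289412 = 0.00752472
  π_4·p_4 = 0.10 × 0.0252798 = 0.00252798
Marginal: 0.0354569 + 0.0189288 + 0.00752472 + 0.00252798 = 0.0644384
P(Subpopulation 1 | x) ≈ 0.5502

0.5502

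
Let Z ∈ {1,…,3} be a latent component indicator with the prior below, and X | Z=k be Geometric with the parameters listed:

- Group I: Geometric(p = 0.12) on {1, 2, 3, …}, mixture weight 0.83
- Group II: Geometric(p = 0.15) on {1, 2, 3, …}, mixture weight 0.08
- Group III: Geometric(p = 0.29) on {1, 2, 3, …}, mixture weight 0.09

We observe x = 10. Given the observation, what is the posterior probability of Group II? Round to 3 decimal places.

0.078

Posterior ∝ prior × likelihood, so P(k | x) ∝ w_k f_k(x); normalise over all components.
Evaluate each component's likelihood at the observed value:
  p_I = 0.0379774
  p_II = 0.0347425
  p_III = 0.0132961
Weight by the priors:
  w_I·p_I = 0.83 × 0.0379774 = 0.0315212
  w_II·p_II = 0.08 × 0.0347425 = 0.0027794
  w_III·p_III = 0.09 × 0.0132961 = 0.00119665
Normaliser: 0.0315212 + 0.0027794 + 0.00119665 = 0.0354973
P(Group II | data) = 0.0027794 / 0.0354973 ≈ 0.078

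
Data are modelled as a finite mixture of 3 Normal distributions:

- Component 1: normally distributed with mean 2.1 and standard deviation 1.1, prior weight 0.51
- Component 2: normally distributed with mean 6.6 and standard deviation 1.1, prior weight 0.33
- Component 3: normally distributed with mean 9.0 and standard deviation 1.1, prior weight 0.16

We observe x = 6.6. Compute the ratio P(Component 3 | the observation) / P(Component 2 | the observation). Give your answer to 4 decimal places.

0.0449

Posterior odds = (w_i f_i(x)) / (w_j f_j(x)); the normalising sum cancels.
Component likelihoods at x = 6.6:
  f_1 = 8.42251e-05
  f_2 = 0.362675
  f_3 = 0.0335602
0.00536963 / 0.119683 ≈ 0.0449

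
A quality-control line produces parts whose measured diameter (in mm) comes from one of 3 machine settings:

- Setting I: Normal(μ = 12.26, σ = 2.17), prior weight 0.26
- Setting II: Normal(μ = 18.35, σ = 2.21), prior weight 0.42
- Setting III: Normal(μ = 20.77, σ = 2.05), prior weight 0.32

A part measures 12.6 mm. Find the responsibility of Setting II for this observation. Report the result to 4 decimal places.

0.0516

Apply Bayes' rule: the posterior for each component is proportional to its prior times its likelihood at x.
Evaluate each component's likelihood at the observed value:
  f_I = 0.181602
  f_II = 0.00611727
  f_III = 6.92111e-05
Multiply by the mixture weights:
  P(Z=I)·f_I = 0.26 × 0.181602 = 0.0472164
  P(Z=II)·f_II = 0.42 × 0.00611727 = 0.00256926
  P(Z=III)·f_III = 0.32 × 6.92111e-05 = 2.21476e-05
Denominator: 0.0472164 + 0.00256926 + 2.21476e-05 = 0.0498078
So the posterior for Setting II is 0.00256926 / 0.0498078 ≈ 0.0516.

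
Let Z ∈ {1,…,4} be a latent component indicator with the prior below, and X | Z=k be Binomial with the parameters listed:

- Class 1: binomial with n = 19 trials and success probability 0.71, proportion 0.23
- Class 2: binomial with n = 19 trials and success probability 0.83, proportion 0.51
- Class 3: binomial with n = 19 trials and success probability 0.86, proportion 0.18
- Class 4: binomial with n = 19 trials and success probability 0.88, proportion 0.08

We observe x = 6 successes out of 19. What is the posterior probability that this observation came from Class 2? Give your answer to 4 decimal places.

0.0054

P(component k | x) = P(Z=k)·f_k(x) / marginal(x), where marginal(x) = Σ_j P(Z=j)·f_j(x).
Binomial probabilities:
  p_1 = C(19,6)·0.71^6·0.29^13 = 27132·0.1281·1.02606e-07 = 0.00035662
  p_2 = C(19,6)·0.83^6·0.17^13 = 27132·0.32694·9.90458e-11 = 8.7859e-07
  p_3 = C(19,6)·0.86^6·0.14^13 = 27132·0.404567·7.93715e-12 = 8.71238e-08
  p_4 = C(19,6)·0.88^6·0.12^13 = 27132·0.464404·1.06993e-12 = 1.34814e-08
Multiply by the mixture weights:
  P(Z=1)·p_1 = 0.23 × 0.00035662 = 8.20226e-05
  P(Z=2)·p_2 = 0.51 × 8.7859e-07 = 4.48081e-07
  P(Z=3)·p_3 = 0.18 × 8.71238e-08 = 1.56823e-08
  P(Z=4)·p_4 = 0.08 × 1.34814e-08 = 1.07851e-09
Denominator: 8.20226e-05 + 4.48081e-07 + 1.56823e-08 + 1.07851e-09 = 8.24875e-05
So the posterior for Class 2 is 4.48081e-07 / 8.24875e-05 ≈ 0.0054.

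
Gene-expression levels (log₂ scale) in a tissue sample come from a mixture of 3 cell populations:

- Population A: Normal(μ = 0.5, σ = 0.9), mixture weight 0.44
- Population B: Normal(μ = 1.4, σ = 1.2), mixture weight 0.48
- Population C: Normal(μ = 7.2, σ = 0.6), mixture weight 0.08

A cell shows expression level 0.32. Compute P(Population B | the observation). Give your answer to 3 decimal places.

0.358

Apply Bayes' rule: the posterior for each component is proportional to its prior times its likelihood at x.
Evaluate each component's likelihood at the observed value:
  f_A = (1/(0.9·√(2π)))·exp(−(0.32−0.5)²/(2·0.9²)) = 0.443269·exp(-0.02000) = 0.434492
  f_B = (1/(1.2·√(2π)))·exp(−(0.32−1.4)²/(2·1.2²)) = 0.332452·exp(-0.40500) = 0.221738
  f_C = (1/(0.6·√(2π)))·exp(−(0.32−7.2)²/(2·0.6²)) = 0.664904·exp(-65.74222) = 1.86756e-29
Unnormalised posteriors:
  w_A·f_A = 0.44 × 0.434492 = 0.191176
  w_B·f_B = 0.48 × 0.221738 = 0.106434
  w_C·f_C = 0.08 × 1.86756e-29 = 1.49405e-30
Evidence: 0.191176 + 0.106434 + 1.49405e-30 = 0.297611
P(Population B | 0.32) ≈ 0.358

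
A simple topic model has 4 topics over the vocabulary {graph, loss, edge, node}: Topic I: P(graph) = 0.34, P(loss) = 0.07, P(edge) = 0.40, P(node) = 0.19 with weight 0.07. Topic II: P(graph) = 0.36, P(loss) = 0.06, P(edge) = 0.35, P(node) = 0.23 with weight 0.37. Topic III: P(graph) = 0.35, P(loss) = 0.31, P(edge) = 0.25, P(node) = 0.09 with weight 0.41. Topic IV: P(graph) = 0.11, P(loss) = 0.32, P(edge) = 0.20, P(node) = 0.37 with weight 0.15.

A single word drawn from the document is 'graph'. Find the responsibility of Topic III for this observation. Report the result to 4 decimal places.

The responsibility of component k is P(Z=k) f_k(x) divided by Σ_j P(Z=j) f_j(x).
Component likelihoods at x = 'graph':
  f_I = 0.34
  f_II = 0.36
  f_III = 0.35
  f_IV = 0.11
Multiply by the mixture weights:
  P(Z=I)·f_I = 0.07 × 0.34 = 0.0238
  P(Z=II)·f_II = 0.37 × 0.36 = 0.1332
  P(Z=III)·f_III = 0.41 × 0.35 = 0.1435
  P(Z=IV)·f_IV = 0.15 × 0.11 = 0.0165
Denominator: 0.0238 + 0.1332 + 0.1435 + 0.0165 = 0.317
So the posterior for Topic III is 0.1435 / 0.317 ≈ 0.4527.

0.4527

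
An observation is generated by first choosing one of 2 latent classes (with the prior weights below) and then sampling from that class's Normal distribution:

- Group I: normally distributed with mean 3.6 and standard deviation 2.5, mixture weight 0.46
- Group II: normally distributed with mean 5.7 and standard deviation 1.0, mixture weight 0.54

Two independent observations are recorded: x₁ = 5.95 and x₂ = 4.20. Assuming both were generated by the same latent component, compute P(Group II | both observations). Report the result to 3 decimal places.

Apply Bayes' rule: the posterior for each component is proportional to its prior times its likelihood at x.
Since both observations come from the same component, the likelihood for component k is f_k(x₁)·f_k(x₂).
  L_I = [0.102589] × [0.155047] = 0.015906
  L_II = [0.386668] × [0.129518] = 0.0500803
Weight by the priors:
  P(Z=I)·L_I = 0.46 × 0.015906 = 0.00731676
  P(Z=II)·L_II = 0.54 × 0.0500803 = 0.0270434
Evidence: 0.00731676 + 0.0270434 = 0.0343601
Responsibility of Group II: 0.0270434 / 0.0343601 ≈ 0.787

0.787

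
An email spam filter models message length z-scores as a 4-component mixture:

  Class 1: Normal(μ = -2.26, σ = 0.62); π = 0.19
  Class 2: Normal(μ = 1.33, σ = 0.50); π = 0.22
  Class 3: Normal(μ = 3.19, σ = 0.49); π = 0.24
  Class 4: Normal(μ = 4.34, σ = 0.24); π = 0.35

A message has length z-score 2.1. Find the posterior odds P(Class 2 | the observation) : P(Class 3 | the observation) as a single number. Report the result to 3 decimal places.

3.258

Only the two components matter; the odds are (π_i f_i(x)) / (π_j f_j(x)).
Evaluate each component's likelihood at the observed value:
  f_1 = (1/(0.62·√(2π)))·exp(−(2.1−-2.26)²/(2·0.62²)) = 0.643455·exp(-24.72633) = 1.17493e-11
  f_2 = (1/(0.50·√(2π)))·exp(−(2.1−1.33)²/(2·0.50²)) = 0.797885·exp(-1.18580) = 0.243755
  f_3 = (1/(0.49·√(2π)))·exp(−(2.1−3.19)²/(2·0.49²)) = 0.814168·exp(-2.47418) = 0.0685792
  f_4 = (1/(0.24·√(2π)))·exp(−(2.1−4.34)²/(2·0.24²)) = 1.662260·exp(-43.55556) = 2.01726e-19
Odds = (0.22/0.24) × (0.243755/0.0685792) = 0.916667 × 3.55436 ≈ 3.258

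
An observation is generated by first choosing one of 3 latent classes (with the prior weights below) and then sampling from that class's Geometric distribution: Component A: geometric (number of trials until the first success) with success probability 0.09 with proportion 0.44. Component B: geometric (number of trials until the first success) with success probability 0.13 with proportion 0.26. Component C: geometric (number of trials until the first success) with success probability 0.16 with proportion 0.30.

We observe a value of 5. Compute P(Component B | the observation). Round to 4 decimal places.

0.2750

The responsibility of component k is π_k f_k(x) divided by Σ_j π_j f_j(x).
Geometric probabilities:
  p_A = 0.09·(1−0.09)^4 = 0.09·0.68575 = 0.0617175
  p_B = 0.13·(1−0.13)^4 = 0.13·0.572898 = 0.0744767
  p_C = 0.16·(1−0.16)^4 = 0.16·0.497871 = 0.0796594
Multiply by the mixture weights:
  π_A·p_A = 0.44 × 0.0617175 = 0.0271557
  π_B·p_B = 0.26 × 0.0744767 = 0.0193639
  π_C·p_C = 0.30 × 0.0796594 = 0.0238978
Marginal: 0.0271557 + 0.0193639 + 0.0238978 = 0.0704174
P(Component B | data) = 0.0193639 / 0.0704174 ≈ 0.2750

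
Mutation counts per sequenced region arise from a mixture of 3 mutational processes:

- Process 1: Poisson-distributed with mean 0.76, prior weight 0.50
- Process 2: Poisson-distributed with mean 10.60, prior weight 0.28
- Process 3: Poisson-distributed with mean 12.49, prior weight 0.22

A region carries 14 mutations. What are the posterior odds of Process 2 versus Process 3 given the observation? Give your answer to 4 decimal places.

0.8471

The posterior odds equal the prior odds times the likelihood ratio: (w_i/w_j)·(f_i(x)/f_j(x)).
Poisson probabilities:
  L_1 = e^(−0.76)·0.76^14/14! = 1.15058e-13
  L_2 = e^(−10.60)·10.60^14/14! = 0.0646178
  L_3 = e^(−12.49)·12.49^14/14! = 0.0970795
Posterior odds = (w_2·L_2) / (w_3·L_3) = (0.28·0.0646178) / (0.22·0.0970795) = 0.018093 / 0.0213575 ≈ 0.8471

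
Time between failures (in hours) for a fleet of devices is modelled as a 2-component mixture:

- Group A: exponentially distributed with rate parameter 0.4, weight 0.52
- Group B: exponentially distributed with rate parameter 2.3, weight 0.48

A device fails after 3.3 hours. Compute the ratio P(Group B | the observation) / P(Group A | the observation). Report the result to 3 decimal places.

0.010

Since P(k|x) ∝ w_k f_k(x), the posterior odds are w_i f_i(x) / (w_j f_j(x)).
Component likelihoods at x = 3.3 hours:
  f_A = 0.4·e^(−0.4·3.3) = 0.4·e^(−1.3200) = 0.106854
  f_B = 2.3·e^(−2.3·3.3) = 2.3·e^(−7.5900) = 0.00116261
Posterior odds = (w_B·f_B) / (w_A·f_A) = (0.48·0.00116261) / (0.52·0.106854) = 0.000558051 / 0.0555641 ≈ 0.010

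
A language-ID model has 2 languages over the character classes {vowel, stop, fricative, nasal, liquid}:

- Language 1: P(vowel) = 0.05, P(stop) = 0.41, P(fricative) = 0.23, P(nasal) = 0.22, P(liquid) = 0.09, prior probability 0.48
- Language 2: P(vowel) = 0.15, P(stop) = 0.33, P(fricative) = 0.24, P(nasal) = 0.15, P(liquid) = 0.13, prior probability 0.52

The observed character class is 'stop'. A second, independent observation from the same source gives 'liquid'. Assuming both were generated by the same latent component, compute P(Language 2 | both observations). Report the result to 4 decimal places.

Apply Bayes' rule: the posterior for each component is proportional to its prior times its likelihood at x.
Since both observations come from the same component, the likelihood for component k is f_k(x₁)·f_k(x₂).
  p_1 = [0.41] × [0.09] = 0.0369
  p_2 = [0.33] × [0.13] = 0.0429
Weight by the priors:
  P(Z=1)·p_1 = 0.48 × 0.0369 = 0.017712
  P(Z=2)·p_2 = 0.52 × 0.0429 = 0.022308
Normaliser: 0.017712 + 0.022308 = 0.04002
Responsibility of Language 2: 0.022308 / 0.04002 ≈ 0.5574

0.5574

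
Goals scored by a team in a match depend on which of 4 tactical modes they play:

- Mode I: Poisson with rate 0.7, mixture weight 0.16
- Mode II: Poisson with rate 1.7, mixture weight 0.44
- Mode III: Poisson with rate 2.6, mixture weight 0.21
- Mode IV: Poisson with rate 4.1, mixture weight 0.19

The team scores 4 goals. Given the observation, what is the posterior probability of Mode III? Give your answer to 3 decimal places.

By Bayes' theorem, P(k | x) = π_k f_k(x) / Σ_j π_j f_j(x).
Poisson probabilities:
  L_I = 0.00496792
  L_II = 0.0635746
  L_III = 0.141422
  L_IV = 0.195127
Prior × likelihood for each component:
  π_I·L_I = 0.16 × 0.00496792 = 0.000794868
  π_II·L_II = 0.44 × 0.0635746 = 0.0279728
  π_III·L_III = 0.21 × 0.141422 = 0.0296986
  π_IV·L_IV = 0.19 × 0.195127 = 0.0370741
Sum: 0.000794868 + 0.0279728 + 0.0296986 + 0.0370741 = 0.0955404
P(Mode III | 4 goals) ≈ 0.311

0.311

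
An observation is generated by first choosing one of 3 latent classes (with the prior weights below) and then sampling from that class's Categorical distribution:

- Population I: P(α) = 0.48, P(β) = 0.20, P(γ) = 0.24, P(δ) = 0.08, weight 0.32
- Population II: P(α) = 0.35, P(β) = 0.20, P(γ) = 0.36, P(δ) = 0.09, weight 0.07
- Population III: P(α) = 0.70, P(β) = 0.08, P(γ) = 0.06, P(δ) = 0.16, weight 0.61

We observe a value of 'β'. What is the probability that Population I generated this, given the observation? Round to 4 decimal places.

Posterior ∝ prior × likelihood, so P(k | x) ∝ w_k f_k(x); normalise over all components.
Categorical probabilities:
  L_I = 0.2
  L_II = 0.2
  L_III = 0.08
Weight by the priors:
  w_I·L_I = 0.32 × 0.2 = 0.064
  w_II·L_II = 0.07 × 0.2 = 0.014
  w_III·L_III = 0.61 × 0.08 = 0.0488
Sum: 0.064 + 0.014 + 0.0488 = 0.1268
So the posterior for Population I is 0.064 / 0.1268 ≈ 0.5047.

0.5047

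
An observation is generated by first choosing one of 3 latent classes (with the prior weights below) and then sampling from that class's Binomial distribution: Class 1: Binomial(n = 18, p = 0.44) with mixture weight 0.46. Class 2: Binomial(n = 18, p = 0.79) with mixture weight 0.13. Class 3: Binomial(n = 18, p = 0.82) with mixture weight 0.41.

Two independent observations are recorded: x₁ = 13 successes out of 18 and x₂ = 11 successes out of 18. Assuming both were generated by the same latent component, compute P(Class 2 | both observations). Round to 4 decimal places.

By Bayes' theorem, P(k | x) = P(Z=k) f_k(x) / Σ_j P(Z=j) f_j(x).
Since both observations come from the same component, the likelihood for component k is f_k(x₁)·f_k(x₂).
  L_1 = [C(18,13)·0.44^13·0.56^5 = 8568·2.31678e-05·0.0550732 = 0.0109321] × [0.0657734] = 0.000719043
  L_2 = [C(18,13)·0.79^13·0.21^5 = 8568·0.0466823·0.00040841 = 0.163353] × [0.0428734] = 0.00700351
  L_3 = [C(18,13)·0.82^13·0.18^5 = 8568·0.0757844·0.000188957 = 0.122694] × [0.0219591] = 0.00269424
Prior × likelihood for each component:
  P(Z=1)·L_1 = 0.46 × 0.000719043 = 0.00033076
  P(Z=2)·L_2 = 0.13 × 0.00700351 = 0.000910457
  P(Z=3)·L_3 = 0.41 × 0.00269424 = 0.00110464
Evidence: 0.00033076 + 0.000910457 + 0.00110464 = 0.00234586
Responsibility of Class 2: 0.000910457 / 0.00234586 ≈ 0.3881

0.3881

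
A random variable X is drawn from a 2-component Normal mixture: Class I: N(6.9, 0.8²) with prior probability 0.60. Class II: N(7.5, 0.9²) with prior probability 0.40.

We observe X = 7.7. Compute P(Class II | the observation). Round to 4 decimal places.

0.4880

By Bayes' theorem, P(k | x) = π_k f_k(x) / Σ_j π_j f_j(x).
Normal densities:
  f_I = (1/(0.8·√(2π)))·exp(−(7.7−6.9)²/(2·0.8²)) = 0.498678·exp(-0.50000) = 0.302463
  f_II = (1/(0.9·√(2π)))·exp(−(7.7−7.5)²/(2·0.9²)) = 0.443269·exp(-0.02469) = 0.432458
Prior × likelihood for each component:
  π_I·f_I = 0.60 × 0.302463 = 0.181478
  π_II·f_II = 0.40 × 0.432458 = 0.172983
Denominator: 0.181478 + 0.172983 = 0.354461
P(Class II | x) ≈ 0.4880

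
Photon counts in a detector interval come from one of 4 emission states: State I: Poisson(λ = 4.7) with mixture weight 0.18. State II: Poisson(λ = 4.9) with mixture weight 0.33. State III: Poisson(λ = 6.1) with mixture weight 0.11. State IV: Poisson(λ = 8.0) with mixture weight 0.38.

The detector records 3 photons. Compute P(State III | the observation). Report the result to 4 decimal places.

By Bayes' theorem, P(k | x) = π_k f_k(x) / Σ_j π_j f_j(x).
Evaluate each component's likelihood at the observed value:
  L_I = 0.157383
  L_II = 0.146014
  L_III = 0.0848481
  L_IV = 0.0286261
Weight by the priors:
  π_I·L_I = 0.18 × 0.157383 = 0.028329
  π_II·L_II = 0.33 × 0.146014 = 0.0481846
  π_III·L_III = 0.11 × 0.0848481 = 0.00933329
  π_IV·L_IV = 0.38 × 0.0286261 = 0.0108779
Marginal: 0.028329 + 0.0481846 + 0.00933329 + 0.0108779 = 0.0967248
Responsibility of State III: 0.00933329 / 0.0967248 ≈ 0.0965

0.0965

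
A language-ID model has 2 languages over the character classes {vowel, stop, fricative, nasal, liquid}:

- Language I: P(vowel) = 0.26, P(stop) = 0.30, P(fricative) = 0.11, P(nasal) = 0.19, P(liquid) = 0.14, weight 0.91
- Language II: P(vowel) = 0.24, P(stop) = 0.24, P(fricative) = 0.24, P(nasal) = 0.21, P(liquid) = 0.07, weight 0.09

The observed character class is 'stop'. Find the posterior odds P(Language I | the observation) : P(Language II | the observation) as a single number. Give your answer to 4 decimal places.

12.6389

Only the two components matter; the odds are (π_i f_i(x)) / (π_j f_j(x)).
Categorical probabilities:
  L_I = 0.3
  L_II = 0.24
0.273 / 0.0216 ≈ 12.6389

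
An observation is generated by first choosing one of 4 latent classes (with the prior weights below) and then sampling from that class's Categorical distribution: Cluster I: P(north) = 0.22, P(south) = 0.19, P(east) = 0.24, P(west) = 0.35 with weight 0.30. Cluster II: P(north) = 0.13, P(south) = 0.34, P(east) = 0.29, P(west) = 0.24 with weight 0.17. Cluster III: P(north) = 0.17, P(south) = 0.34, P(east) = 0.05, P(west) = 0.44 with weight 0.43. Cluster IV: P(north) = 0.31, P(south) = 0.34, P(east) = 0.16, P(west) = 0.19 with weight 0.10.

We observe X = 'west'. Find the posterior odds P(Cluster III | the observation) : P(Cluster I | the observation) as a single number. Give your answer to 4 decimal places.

1.8019

The posterior odds equal the prior odds times the likelihood ratio: (P(Z=i)/P(Z=j))·(f_i(x)/f_j(x)).
Categorical probabilities:
  p_I = 0.35
  p_II = 0.24
  p_III = 0.44
  p_IV = 0.19
Odds = (0.43/0.30) × (0.44/0.35) = 1.43333 × 1.25714 ≈ 1.8019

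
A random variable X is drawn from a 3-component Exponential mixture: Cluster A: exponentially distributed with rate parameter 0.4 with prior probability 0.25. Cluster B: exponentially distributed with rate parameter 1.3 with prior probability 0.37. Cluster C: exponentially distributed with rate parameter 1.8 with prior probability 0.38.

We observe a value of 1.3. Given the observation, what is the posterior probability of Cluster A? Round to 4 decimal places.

The responsibility of component k is w_k f_k(x) divided by Σ_j w_j f_j(x).
Component likelihoods at x = 1.3:
  f_A = 0.237808
  f_B = 0.239875
  f_C = 0.17339
Weight by the priors:
  w_A·f_A = 0.25 × 0.237808 = 0.0594521
  w_B·f_B = 0.37 × 0.239875 = 0.0887539
  w_C·f_C = 0.38 × 0.17339 = 0.0658881
Sum: 0.0594521 + 0.0887539 + 0.0658881 = 0.214094
So the posterior for Cluster A is 0.0594521 / 0.214094 ≈ 0.2777.

0.2777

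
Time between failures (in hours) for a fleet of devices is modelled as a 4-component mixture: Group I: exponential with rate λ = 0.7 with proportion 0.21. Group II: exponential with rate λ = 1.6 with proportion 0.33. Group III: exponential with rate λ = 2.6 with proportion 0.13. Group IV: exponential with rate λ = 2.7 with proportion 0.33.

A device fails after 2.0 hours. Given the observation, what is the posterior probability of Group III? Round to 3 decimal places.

0.029

P(component k | x) = P(Z=k)·f_k(x) / marginal(x), where marginal(x) = Σ_j P(Z=j)·f_j(x).
Evaluate each component's likelihood at the observed value:
  f_I = 0.7·e^(−0.7·2.0) = 0.7·e^(−1.4000) = 0.172618
  f_II = 1.6·e^(−1.6·2.0) = 1.6·e^(−3.2000) = 0.0652195
  f_III = 2.6·e^(−2.6·2.0) = 2.6·e^(−5.2000) = 0.0143431
  f_IV = 2.7·e^(−2.7·2.0) = 2.7·e^(−5.4000) = 0.0121948
Weight by the priors:
  P(Z=I)·f_I = 0.21 × 0.172618 = 0.0362498
  P(Z=II)·f_II = 0.33 × 0.0652195 = 0.0215224
  P(Z=III)·f_III = 0.13 × 0.0143431 = 0.0018646
  P(Z=IV)·f_IV = 0.33 × 0.0121948 = 0.00402427
Marginal: 0.0362498 + 0.0215224 + 0.0018646 + 0.00402427 = 0.0636611
So the posterior for Group III is 0.0018646 / 0.0636611 ≈ 0.029.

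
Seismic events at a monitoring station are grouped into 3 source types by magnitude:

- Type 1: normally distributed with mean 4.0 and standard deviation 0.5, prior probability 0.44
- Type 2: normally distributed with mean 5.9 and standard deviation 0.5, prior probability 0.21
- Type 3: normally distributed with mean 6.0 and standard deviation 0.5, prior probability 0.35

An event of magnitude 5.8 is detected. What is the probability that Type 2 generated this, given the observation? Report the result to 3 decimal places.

The responsibility of component k is P(Z=k) f_k(x) divided by Σ_j P(Z=j) f_j(x).
Component likelihoods at x = 5.8:
  f_1 = 0.0012238
  f_2 = 0.782085
  f_3 = 0.73654
Unnormalised posteriors:
  P(Z=1)·f_1 = 0.44 × 0.0012238 = 0.000538474
  P(Z=2)·f_2 = 0.21 × 0.782085 = 0.164238
  P(Z=3)·f_3 = 0.35 × 0.73654 = 0.257789
Sum: 0.000538474 + 0.164238 + 0.257789 = 0.422566
Responsibility of Type 2: 0.164238 / 0.422566 ≈ 0.389

0.389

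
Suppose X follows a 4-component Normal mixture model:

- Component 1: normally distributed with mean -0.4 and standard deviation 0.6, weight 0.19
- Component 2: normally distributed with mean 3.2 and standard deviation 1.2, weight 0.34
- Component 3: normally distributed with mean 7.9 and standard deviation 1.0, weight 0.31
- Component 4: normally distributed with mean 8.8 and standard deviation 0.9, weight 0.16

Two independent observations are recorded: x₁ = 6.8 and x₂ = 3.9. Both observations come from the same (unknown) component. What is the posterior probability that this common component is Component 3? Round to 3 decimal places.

Apply Bayes' rule: the posterior for each component is proportional to its prior times its likelihood at x.
Since both observations come from the same component, the likelihood for component k is f_k(x₁)·f_k(x₂).
  L_1 = [3.57731e-32] × [4.67558e-12] = 1.6726e-43
  L_2 = [0.00369321] × [0.280439] = 0.00103572
  L_3 = [0.217852] × [0.00013383] = 2.91552e-05
  L_4 = [0.0375263] × [1.62179e-07] = 6.08597e-09
Weight by the priors:
  P(Z=1)·L_1 = 0.19 × 1.6726e-43 = 3.17793e-44
  P(Z=2)·L_2 = 0.34 × 0.00103572 = 0.000352145
  P(Z=3)·L_3 = 0.31 × 2.91552e-05 = 9.03811e-06
  P(Z=4)·L_4 = 0.16 × 6.08597e-09 = 9.73755e-10
Marginal: 3.17793e-44 + 0.000352145 + 9.03811e-06 + 9.73755e-10 = 0.000361184
So the posterior for Component 3 is 9.03811e-06 / 0.000361184 ≈ 0.025.

0.025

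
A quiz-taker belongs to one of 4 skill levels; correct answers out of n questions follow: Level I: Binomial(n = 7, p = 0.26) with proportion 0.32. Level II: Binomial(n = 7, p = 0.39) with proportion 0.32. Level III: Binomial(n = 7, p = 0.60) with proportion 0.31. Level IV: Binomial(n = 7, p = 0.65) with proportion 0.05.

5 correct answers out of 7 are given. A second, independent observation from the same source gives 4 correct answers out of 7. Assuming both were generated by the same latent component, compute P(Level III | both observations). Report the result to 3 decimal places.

0.736

P(component k | x) = P(Z=k)·f_k(x) / marginal(x), where marginal(x) = Σ_j P(Z=j)·f_j(x).
Since both observations come from the same component, the likelihood for component k is f_k(x₁)·f_k(x₂).
  f_I = [C(7,5)·0.26^5·0.74^2 = 21·0.00118814·0.5476 = 0.0136631] × [0.0648122] = 0.000885536
  f_II = [C(7,5)·0.39^5·0.61^2 = 21·0.00902242·0.3721 = 0.0705021] × [0.183788] = 0.0129574
  f_III = [C(7,5)·0.60^5·0.40^2 = 21·0.07776·0.16 = 0.261274] × [0.290304] = 0.0758488
  f_IV = [C(7,5)·0.65^5·0.35^2 = 21·0.116029·0.1225 = 0.298485] × [0.267871] = 0.0799554
Multiply by the mixture weights:
  P(Z=I)·f_I = 0.32 × 0.000885536 = 0.000283371
  P(Z=II)·f_II = 0.32 × 0.0129574 = 0.00414637
  P(Z=III)·f_III = 0.31 × 0.0758488 = 0.0235131
  P(Z=IV)·f_IV = 0.05 × 0.0799554 = 0.00399777
Evidence: 0.000283371 + 0.00414637 + 0.0235131 + 0.00399777 = 0.0319406
P(Level III | x₁, x₂) ≈ 0.736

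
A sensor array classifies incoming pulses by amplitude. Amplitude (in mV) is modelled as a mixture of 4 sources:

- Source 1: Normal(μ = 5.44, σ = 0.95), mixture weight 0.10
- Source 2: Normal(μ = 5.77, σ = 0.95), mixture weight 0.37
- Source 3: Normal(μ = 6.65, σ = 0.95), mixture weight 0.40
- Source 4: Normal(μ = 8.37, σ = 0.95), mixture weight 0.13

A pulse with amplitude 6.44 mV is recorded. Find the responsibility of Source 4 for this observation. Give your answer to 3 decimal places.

P(component k | x) = P(Z=k)·f_k(x) / marginal(x), where marginal(x) = Σ_j P(Z=j)·f_j(x).
Component likelihoods at x = 6.44 mV:
  p_1 = (1/(0.95·√(2π)))·exp(−(6.44−5.44)²/(2·0.95²)) = 0.419939·exp(-0.55402) = 0.241313
  p_2 = (1/(0.95·√(2π)))·exp(−(6.44−5.77)²/(2·0.95²)) = 0.419939·exp(-0.24870) = 0.327475
  p_3 = (1/(0.95·√(2π)))·exp(−(6.44−6.65)²/(2·0.95²)) = 0.419939·exp(-0.02443) = 0.409804
  p_4 = (1/(0.95·√(2π)))·exp(−(6.44−8.37)²/(2·0.95²)) = 0.419939·exp(-2.06366) = 0.0533276
Unnormalised posteriors:
  P(Z=1)·p_1 = 0.10 × 0.241313 = 0.0241313
  P(Z=2)·p_2 = 0.37 × 0.327475 = 0.121166
  P(Z=3)·p_3 = 0.40 × 0.409804 = 0.163921
  P(Z=4)·p_4 = 0.13 × 0.0533276 = 0.00693258
Sum: 0.0241313 + 0.121166 + 0.163921 + 0.00693258 = 0.316151
P(Source 4 | data) = 0.00693258 / 0.316151 ≈ 0.022

0.022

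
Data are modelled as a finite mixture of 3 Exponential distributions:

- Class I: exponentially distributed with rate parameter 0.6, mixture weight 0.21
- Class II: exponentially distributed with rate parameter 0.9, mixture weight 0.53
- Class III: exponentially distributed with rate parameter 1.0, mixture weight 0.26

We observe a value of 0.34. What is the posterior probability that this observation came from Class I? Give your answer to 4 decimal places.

0.1608

P(component k | x) = π_k·f_k(x) / marginal(x), where marginal(x) = Σ_j π_j·f_j(x).
Evaluate each component's likelihood at the observed value:
  L_I = 0.6·e^(−0.6·0.34) = 0.6·e^(−0.2040) = 0.489277
  L_II = 0.9·e^(−0.9·0.34) = 0.9·e^(−0.3060) = 0.662748
  L_III = 1.0·e^(−1.0·0.34) = 1.0·e^(−0.3400) = 0.71177
Weight by the priors:
  π_I·L_I = 0.21 × 0.489277 = 0.102748
  π_II·L_II = 0.53 × 0.662748 = 0.351256
  π_III·L_III = 0.26 × 0.71177 = 0.18506
Evidence: 0.102748 + 0.351256 + 0.18506 = 0.639065
Responsibility of Class I: 0.102748 / 0.639065 ≈ 0.1608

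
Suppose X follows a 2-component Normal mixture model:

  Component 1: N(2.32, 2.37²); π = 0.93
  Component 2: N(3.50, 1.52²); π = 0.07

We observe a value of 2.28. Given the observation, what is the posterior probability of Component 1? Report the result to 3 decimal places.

0.922

P(component k | x) = π_k·f_k(x) / marginal(x), where marginal(x) = Σ_j π_j·f_j(x).
Normal densities:
  p_1 = (1/(2.37·√(2π)))·exp(−(2.28−2.32)²/(2·2.37²)) = 0.168330·exp(-0.00014) = 0.168306
  p_2 = (1/(1.52·√(2π)))·exp(−(2.28−3.50)²/(2·1.52²)) = 0.262462·exp(-0.32211) = 0.190185
Weight by the priors:
  π_1·p_1 = 0.93 × 0.168306 = 0.156525
  π_2·p_2 = 0.07 × 0.190185 = 0.013313
Denominator: 0.156525 + 0.013313 = 0.169838
P(Component 1 | the observation) = 0.156525 / 0.169838 ≈ 0.922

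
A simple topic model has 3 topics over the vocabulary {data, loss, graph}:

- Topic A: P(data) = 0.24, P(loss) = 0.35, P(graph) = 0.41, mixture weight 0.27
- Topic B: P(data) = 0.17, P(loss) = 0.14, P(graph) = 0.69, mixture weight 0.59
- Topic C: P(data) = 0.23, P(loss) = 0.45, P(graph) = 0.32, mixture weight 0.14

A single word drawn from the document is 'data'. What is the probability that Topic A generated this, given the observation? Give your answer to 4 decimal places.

0.3284

Posterior ∝ prior × likelihood, so P(k | x) ∝ P(Z=k) f_k(x); normalise over all components.
Component likelihoods at x = 'data':
  L_A = 0.24
  L_B = 0.17
  L_C = 0.23
Prior × likelihood for each component:
  P(Z=A)·L_A = 0.27 × 0.24 = 0.0648
  P(Z=B)·L_B = 0.59 × 0.17 = 0.1003
  P(Z=C)·L_C = 0.14 × 0.23 = 0.0322
Denominator: 0.0648 + 0.1003 + 0.0322 = 0.1973
P(Topic A | x) = 0.0648 / 0.1973 ≈ 0.3284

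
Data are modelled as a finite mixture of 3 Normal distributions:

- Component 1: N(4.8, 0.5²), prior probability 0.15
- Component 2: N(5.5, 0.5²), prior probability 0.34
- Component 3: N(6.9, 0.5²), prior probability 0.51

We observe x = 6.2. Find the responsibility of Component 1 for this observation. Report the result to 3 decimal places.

0.009

By Bayes' theorem, P(k | x) = π_k f_k(x) / Σ_j π_j f_j(x).
Evaluate each component's likelihood at the observed value:
  p_1 = (1/(0.5·√(2π)))·exp(−(6.2−4.8)²/(2·0.5²)) = 0.797885·exp(-3.92000) = 0.0158309
  p_2 = (1/(0.5·√(2π)))·exp(−(6.2−5.5)²/(2·0.5²)) = 0.797885·exp(-0.98000) = 0.299455
  p_3 = (1/(0.5·√(2π)))·exp(−(6.2−6.9)²/(2·0.5²)) = 0.797885·exp(-0.98000) = 0.299455
Prior × likelihood for each component:
  π_1·p_1 = 0.15 × 0.0158309 = 0.00237464
  π_2·p_2 = 0.34 × 0.299455 = 0.101815
  π_3·p_3 = 0.51 × 0.299455 = 0.152722
Evidence: 0.00237464 + 0.101815 + 0.152722 = 0.256911
Responsibility of Component 1: 0.00237464 / 0.256911 ≈ 0.009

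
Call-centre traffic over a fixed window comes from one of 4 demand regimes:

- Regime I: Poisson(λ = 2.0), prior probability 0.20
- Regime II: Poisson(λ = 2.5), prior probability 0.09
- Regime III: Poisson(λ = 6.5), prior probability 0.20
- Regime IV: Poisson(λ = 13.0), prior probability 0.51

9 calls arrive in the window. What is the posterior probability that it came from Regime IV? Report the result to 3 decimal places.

0.661

The responsibility of component k is π_k f_k(x) divided by Σ_j π_j f_j(x).
Evaluate each component's likelihood at the observed value:
  f_I = 0.000190949
  f_II = 0.000862901
  f_III = 0.085811
  f_IV = 0.066054
Prior × likelihood for each component:
  π_I·f_I = 0.20 × 0.000190949 = 3.81899e-05
  π_II·f_II = 0.09 × 0.000862901 = 7.76611e-05
  π_III·f_III = 0.20 × 0.085811 = 0.0171622
  π_IV·f_IV = 0.51 × 0.066054 = 0.0336875
Normaliser: 3.81899e-05 + 7.76611e-05 + 0.0171622 + 0.0336875 = 0.0509656
P(Regime IV | x) ≈ 0.661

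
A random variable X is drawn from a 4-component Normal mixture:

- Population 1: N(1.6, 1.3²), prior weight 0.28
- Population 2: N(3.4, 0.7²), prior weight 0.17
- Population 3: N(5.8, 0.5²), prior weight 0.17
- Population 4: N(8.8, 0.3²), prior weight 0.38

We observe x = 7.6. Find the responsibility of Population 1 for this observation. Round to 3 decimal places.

By Bayes' theorem, P(k | x) = π_k f_k(x) / Σ_j π_j f_j(x).
Normal densities:
  L_1 = (1/(1.3·√(2π)))·exp(−(7.6−1.6)²/(2·1.3²)) = 0.306879·exp(-10.65089) = 7.26683e-06
  L_2 = (1/(0.7·√(2π)))·exp(−(7.6−3.4)²/(2·0.7²)) = 0.569918·exp(-18.00000) = 8.67983e-09
  L_3 = (1/(0.5·√(2π)))·exp(−(7.6−5.8)²/(2·0.5²)) = 0.797885·exp(-6.48000) = 0.0012238
  L_4 = (1/(0.3·√(2π)))·exp(−(7.6−8.8)²/(2·0.3²)) = 1.329808·exp(-8.00000) = 0.000446101
Multiply by the mixture weights:
  π_1·L_1 = 0.28 × 7.26683e-06 = 2.03471e-06
  π_2·L_2 = 0.17 × 8.67983e-09 = 1.47557e-09
  π_3·L_3 = 0.17 × 0.0012238 = 0.000208047
  π_4·L_4 = 0.38 × 0.000446101 = 0.000169518
Marginal: 2.03471e-06 + 1.47557e-09 + 0.000208047 + 0.000169518 = 0.000379601
P(Population 1 | the observation) ≈ 0.005

0.005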